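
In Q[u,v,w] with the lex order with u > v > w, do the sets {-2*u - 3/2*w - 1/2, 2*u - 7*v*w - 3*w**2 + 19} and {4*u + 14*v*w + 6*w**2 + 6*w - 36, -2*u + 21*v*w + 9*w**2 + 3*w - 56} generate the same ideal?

Two ideals are equal iff their reduced Gröbner bases coincide (the reduced basis is unique for a fixed ordering).
Buchberger on the first generating set:
f_1 = -2*u - 3/2*w - 1/2, LT = u.
f_2 = 2*u - 7*v*w - 3*w**2 + 19, LT = u.

S(f_1,f_2): lcm = u. S = 7/2*v*w + 3/2*w**2 + 3/4*w - 37/4.
  leading term v*w: no divisor's leading term divides it; move 7/2*v*w to the remainder.
  leading term w**2: no divisor's leading term divides it; move 3/2*w**2 to the remainder.
  leading term w: no divisor's leading term divides it; move 3/4*w to the remainder.
  leading term 1: no divisor's leading term divides it; move -37/4 to the remainder.
  remainder 7/2*v*w + 3/2*w**2 + 3/4*w - 37/4 ≠ 0; add g_3 = 7/2*v*w + 3/2*w**2 + 3/4*w - 37/4 to the basis.

The other S-polynomials (S(f_1,g_3), S(f_2,g_3)) all reduce to 0 modulo the current basis, so we have a Gröbner basis.
Inter-reduce: drop elements whose leading term is divisible by another's, tail-reduce, and make monic.
Reduced Gröbner basis: {u + 3/4*w + 1/4, v*w + 3/7*w**2 + 3/14*w - 37/14}.

Buchberger on the second generating set:
h_1 = 4*u + 14*v*w + 6*w**2 + 6*w - 36, LT = u.
h_2 = -2*u + 21*v*w + 9*w**2 + 3*w - 56, LT = u.

S(h_1,h_2): lcm = u. S = 14*v*w + 6*w**2 + 3*w - 37.
  leading term v*w: no divisor's leading term divides it; move 14*v*w to the remainder.
  leading term w**2: no divisor's leading term divides it; move 6*w**2 to the remainder.
  leading term w: no divisor's leading term divides it; move 3*w to the remainder.
  leading term 1: no divisor's leading term divides it; move -37 to the remainder.
  remainder 14*v*w + 6*w**2 + 3*w - 37 ≠ 0; add k_3 = 14*v*w + 6*w**2 + 3*w - 37 to the basis.

The other S-polynomials (S(h_1,k_3), S(h_2,k_3)) all reduce to 0 modulo the current basis, so we have a Gröbner basis.
Inter-reduce: drop elements whose leading term is divisible by another's, tail-reduce, and make monic.
Reduced Gröbner basis: {u + 3/4*w + 1/4, v*w + 3/7*w**2 + 3/14*w - 37/14}.

Same reduced basis, so the two generating sets span the same ideal.

Yes, the ideals are equal.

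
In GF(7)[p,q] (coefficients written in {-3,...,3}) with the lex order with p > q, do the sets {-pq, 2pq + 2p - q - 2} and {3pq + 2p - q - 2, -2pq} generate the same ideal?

Yes, the ideals are equal.

For a fixed monomial order, each ideal has a unique reduced Gröbner basis; comparing bases decides equality.
Buchberger on the first generating set:
f_1 = -pq, LT = pq.
f_2 = 2pq + 2p - q - 2, LT = pq.

S(f_1,f_2): lcm = pq. S = -p - 3q + 1.
  leading term p: no divisor's leading term divides it; move -p to the remainder.
  leading term q: no divisor's leading term divides it; move -3q to the remainder.
  leading term 1: no divisor's leading term divides it; move 1 to the remainder.
  remainder -p - 3q + 1 ≠ 0; add g_3 = -p - 3q + 1 to the basis.

S(f_1,g_3): lcm = pq. S = -3q^2 + q.
  leading term q^2: no divisor's leading term divides it; move -3q^2 to the remainder.
  leading term q: no divisor's leading term divides it; move q to the remainder.
  remainder -3q^2 + q ≠ 0; add g_4 = -3q^2 + q to the basis.

The other S-polynomials (S(f_2,g_3), S(f_1,g_4), S(f_2,g_4), S(g_3,g_4)) all reduce to 0 modulo the current basis, so we have a Gröbner basis.
Inter-reduce: drop elements whose leading term is divisible by another's, tail-reduce, and make monic.
Reduced Gröbner basis: {p + 3q - 1, q^2 + 2q}.

Buchberger on the second generating set:
h_1 = 3pq + 2p - q - 2, LT = pq.
h_2 = -2pq, LT = pq.

S(h_1,h_2): lcm = pq. S = 3p + 2q - 3.
  leading term p: no divisor's leading term divides it; move 3p to the remainder.
  leading term q: no divisor's leading term divides it; move 2q to the remainder.
  leading term 1: no divisor's leading term divides it; move -3 to the remainder.
  remainder 3p + 2q - 3 ≠ 0; add k_3 = 3p + 2q - 3 to the basis.

S(h_1,k_3): lcm = pq. S = 3p - 3q^2 + 3q - 3.
  leading term p: subtract (1)·k_3 from 3p - 3q^2 + 3q - 3 → -3q^2 + q
  leading term q^2: no divisor's leading term divides it; move -3q^2 to the remainder.
  leading term q: no divisor's leading term divides it; move q to the remainder.
  remainder -3q^2 + q ≠ 0; add k_4 = -3q^2 + q to the basis.

The other S-polynomials (S(h_2,k_3), S(h_1,k_4), S(h_2,k_4), S(k_3,k_4)) all reduce to 0 modulo the current basis, so we have a Gröbner basis.
Inter-reduce: drop elements whose leading term is divisible by another's, tail-reduce, and make monic.
Reduced Gröbner basis: {p + 3q - 1, q^2 + 2q}.

The two bases agree; hence the ideals are identical.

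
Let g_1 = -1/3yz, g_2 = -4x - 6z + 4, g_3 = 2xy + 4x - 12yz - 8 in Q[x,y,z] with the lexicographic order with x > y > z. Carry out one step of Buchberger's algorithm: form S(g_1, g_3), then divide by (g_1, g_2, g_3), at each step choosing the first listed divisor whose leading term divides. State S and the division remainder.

S(g_1, g_3) = -2xz + 6yz^2 + 4z; remainder on division = 3z^2 + 2z.

lcm(LM(g_1), LM(g_3)) = xyz.
S = (lcm/LT(g_1))·g_1 − (lcm/LT(g_3))·g_3 = -2xz + 6yz^2 + 4z.
Reduce S modulo (g_1, g_2, g_3) in that order:
  leading term xz: subtract (1/2z)·g_2 from -2xz + 6yz^2 + 4z → 6yz^2 + 3z^2 + 2z
  leading term yz^2: subtract (-18z)·g_1 from 6yz^2 + 3z^2 + 2z → 3z^2 + 2z
  leading term z^2: no divisor's leading term divides it; move 3z^2 to the remainder.
  leading term z: no divisor's leading term divides it; move 2z to the remainder.
The remainder 3z^2 + 2z is nonzero, so it would be added as the next basis element.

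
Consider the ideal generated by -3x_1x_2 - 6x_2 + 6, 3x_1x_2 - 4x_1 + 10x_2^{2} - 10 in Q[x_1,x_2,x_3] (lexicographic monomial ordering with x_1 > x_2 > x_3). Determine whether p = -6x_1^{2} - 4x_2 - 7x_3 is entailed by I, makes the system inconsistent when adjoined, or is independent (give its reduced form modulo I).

First compute the reduced Gröbner basis of I by Buchberger's algorithm.
f_1 = -3x_1x_2 - 6x_2 + 6, LT = x_1x_2.
f_2 = 3x_1x_2 - 4x_1 + 10x_2^{2} - 10, LT = x_1x_2.

S(f_1,f_2): lcm = x_1x_2. S = \tfrac{4}{3}x_1 - \tfrac{10}{3}x_2^{2} + 2x_2 + \tfrac{4}{3}.
  reduce S modulo (f_1, f_2):
  remainder \tfrac{4}{3}x_1 - \tfrac{10}{3}x_2^{2} + 2x_2 + \tfrac{4}{3} ≠ 0; add h_3 = \tfrac{4}{3}x_1 - \tfrac{10}{3}x_2^{2} + 2x_2 + \tfrac{4}{3} to the basis.

S(f_1,h_3): lcm = x_1x_2. S = \tfrac{5}{2}x_2^{3} - \tfrac{3}{2}x_2^{2} + x_2 - 2.
  reduce S modulo (f_1, f_2, h_3):
  remainder \tfrac{5}{2}x_2^{3} - \tfrac{3}{2}x_2^{2} + x_2 - 2 ≠ 0; add h_4 = \tfrac{5}{2}x_2^{3} - \tfrac{3}{2}x_2^{2} + x_2 - 2 to the basis.

The other S-polynomials (S(f_2,h_3), S(f_1,h_4), S(f_2,h_4), S(h_3,h_4)) all reduce to 0 modulo the current basis, so we have a Gröbner basis.
Inter-reduce: drop elements whose leading term is divisible by another's, tail-reduce, and make monic.
Reduced Gröbner basis: {x_1 - \tfrac{5}{2}x_2^{2} + \tfrac{3}{2}x_2 + 1, x_2^{3} - \tfrac{3}{5}x_2^{2} + \tfrac{2}{5}x_2 - \tfrac{4}{5}}.
Label its elements g_1 = x_1 - \tfrac{5}{2}x_2^{2} + \tfrac{3}{2}x_2 + 1, g_2 = x_2^{3} - \tfrac{3}{5}x_2^{2} + \tfrac{2}{5}x_2 - \tfrac{4}{5}.

Reduce p = -6x_1^{2} - 4x_2 - 7x_3 modulo G:
  leading term x_1^{2}: subtract (-6x_1)·g_1 from -6x_1^{2} - 4x_2 - 7x_3 → -15x_1x_2^{2} + 9x_1x_2 + 6x_1 - 4x_2 - 7x_3
  leading term x_1x_2^{2}: subtract (-15x_2^{2})·g_1 from -15x_1x_2^{2} + 9x_1x_2 + 6x_1 - 4x_2 - 7x_3 → 9x_1x_2 + 6x_1 - \tfrac{75}{2}x_2^{4} + \tfrac{45}{2}x_2^{3} + 15x_2^{2} - 4x_2 - 7x_3
  leading term x_1x_2: subtract (9x_2)·g_1 from 9x_1x_2 + 6x_1 - \tfrac{75}{2}x_2^{4} + \tfrac{45}{2}x_2^{3} + 15x_2^{2} - 4x_2 - 7x_3 → 6x_1 - \tfrac{75}{2}x_2^{4} + 45x_2^{3} + \tfrac{3}{2}x_2^{2} - 13x_2 - 7x_3
  leading term x_1: subtract (6)·g_1 from 6x_1 - \tfrac{75}{2}x_2^{4} + 45x_2^{3} + \tfrac{3}{2}x_2^{2} - 13x_2 - 7x_3 → -\tfrac{75}{2}x_2^{4} + 45x_2^{3} + \tfrac{33}{2}x_2^{2} - 22x_2 - 7x_3 - 6
  leading term x_2^{4}: subtract (-\tfrac{75}{2}x_2)·g_2 from -\tfrac{75}{2}x_2^{4} + 45x_2^{3} + \tfrac{33}{2}x_2^{2} - 22x_2 - 7x_3 - 6 → \tfrac{45}{2}x_2^{3} + \tfrac{63}{2}x_2^{2} - 52x_2 - 7x_3 - 6
  leading term x_2^{3}: subtract (\tfrac{45}{2})·g_2 from \tfrac{45}{2}x_2^{3} + \tfrac{63}{2}x_2^{2} - 52x_2 - 7x_3 - 6 → 45x_2^{2} - 61x_2 - 7x_3 + 12
  leading term x_2^{2}: no divisor's leading term divides it; move 45x_2^{2} to the remainder.
  leading term x_2: no divisor's leading term divides it; move -61x_2 to the remainder.
  leading term x_3: no divisor's leading term divides it; move -7x_3 to the remainder.
  leading term 1: no divisor's leading term divides it; move 12 to the remainder.
  normal form = 45x_2^{2} - 61x_2 - 7x_3 + 12.
The normal form is nonzero, so p ∉ I. Since p minus its normal form lies in I, I + (p) = I + (r) where r = 45x_2^{2} - 61x_2 - 7x_3 + 12; decide whether this ideal is the whole ring.
Run Buchberger on G together with r (pairs among the g_i already reduce to 0 since G is a Gröbner basis):
g_1 = x_1 - \tfrac{5}{2}x_2^{2} + \tfrac{3}{2}x_2 + 1, LT = x_1.
g_2 = x_2^{3} - \tfrac{3}{5}x_2^{2} + \tfrac{2}{5}x_2 - \tfrac{4}{5}, LT = x_2^{3}.
r = 45x_2^{2} - 61x_2 - 7x_3 + 12, LT = x_2^{2}.

S(g_2,r): lcm = x_2^{3}. S = \tfrac{34}{45}x_2^{2} + \tfrac{7}{45}x_2x_3 + \tfrac{2}{15}x_2 - \tfrac{4}{5}.
  reduce S modulo (g_1, g_2, r):
  remainder \tfrac{7}{45}x_2x_3 + \tfrac{2344}{2025}x_2 + \tfrac{238}{2025}x_3 - \tfrac{676}{675} ≠ 0; add m_4 = \tfrac{7}{45}x_2x_3 + \tfrac{2344}{2025}x_2 + \tfrac{238}{2025}x_3 - \tfrac{676}{675} to the basis.

S(g_2,m_4): lcm = x_2^{3}x_3. S = -\tfrac{2344}{315}x_2^{3} - \tfrac{61}{45}x_2^{2}x_3 + \tfrac{676}{105}x_2^{2} + \tfrac{2}{5}x_2x_3 - \tfrac{4}{5}x_3.
  reduce S modulo (g_1, g_2, r, m_4):
  remainder \tfrac{10428316}{637875}x_2 - \tfrac{427}{2025}x_3^{2} + \tfrac{86986}{91125}x_3 - \tfrac{3345484}{212625} ≠ 0; add m_5 = \tfrac{10428316}{637875}x_2 - \tfrac{427}{2025}x_3^{2} + \tfrac{86986}{91125}x_3 - \tfrac{3345484}{212625} to the basis.

S(g_2,m_5): lcm = x_2^{3}. S = \tfrac{2205}{170956}x_2^{2}x_3^{2} - \tfrac{4991}{85478}x_2^{2}x_3 + \tfrac{77448}{213695}x_2^{2} + \tfrac{2}{5}x_2 - \tfrac{4}{5}.
  reduce S modulo (g_1, g_2, r, m_4, m_5):
  remainder \tfrac{343}{170956}x_3^{3} + \tfrac{2499}{427390}x_3^{2} + \tfrac{8533}{42739}x_3 + \tfrac{24052}{213695} ≠ 0; add m_6 = \tfrac{343}{170956}x_3^{3} + \tfrac{2499}{427390}x_3^{2} + \tfrac{8533}{42739}x_3 + \tfrac{24052}{213695} to the basis.

The other S-polynomials (S(g_1,g_2), S(g_1,r), S(g_1,m_4), S(r,m_4), S(g_1,m_5), S(r,m_5), S(m_4,m_5), S(g_1,m_6), S(g_2,m_6), S(r,m_6), S(m_4,m_6), S(m_5,m_6)) all reduce to 0 modulo the current basis, so we have a Gröbner basis.
Inter-reduce: drop elements whose leading term is divisible by another's, tail-reduce, and make monic.
Reduced Gröbner basis: {x_1 - \tfrac{4165}{170956}x_3^{2} - \tfrac{11907}{42739}x_3 - \tfrac{6464}{42739}, x_2 - \tfrac{2205}{170956}x_3^{2} + \tfrac{4991}{85478}x_3 - \tfrac{41133}{42739}, x_3^{3} + \tfrac{102}{35}x_3^{2} + \tfrac{4876}{49}x_3 + \tfrac{13744}{245}}.
The reduced Gröbner basis of I + (p) is {x_1 - \tfrac{4165}{170956}x_3^{2} - \tfrac{11907}{42739}x_3 - \tfrac{6464}{42739}, x_2 - \tfrac{2205}{170956}x_3^{2} + \tfrac{4991}{85478}x_3 - \tfrac{41133}{42739}, x_3^{3} + \tfrac{102}{35}x_3^{2} + \tfrac{4876}{49}x_3 + \tfrac{13744}{245}} ≠ {1}, a proper ideal, so the enlarged system stays consistent: p is independent of I, with normal form 45x_2^{2} - 61x_2 - 7x_3 + 12.

-6x_1^{2} - 4x_2 - 7x_3 is independent of I; its normal form modulo I is 45x_2^{2} - 61x_2 - 7x_3 + 12.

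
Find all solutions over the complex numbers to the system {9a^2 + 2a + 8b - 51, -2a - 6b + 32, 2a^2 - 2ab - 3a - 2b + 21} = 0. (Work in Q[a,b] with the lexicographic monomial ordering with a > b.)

{(1, 5)}

Compute a lex Gröbner basis by Buchberger's algorithm.
f_1 = 9a^2 + 2a + 8b - 51, LT = a^2.
f_2 = -2a - 6b + 32, LT = a.
f_3 = 2a^2 - 2ab - 3a - 2b + 21, LT = a^2.

S(f_1,f_2): lcm = a^2. S = -3ab + 146/9a + 8/9b - 17/3.
  leading term ab: subtract (3/2b)·f_2 from -3ab + 146/9a + 8/9b - 17/3 → 146/9a + 9b^2 - 424/9b - 17/3
  leading term a: subtract (-73/9)·f_2 from 146/9a + 9b^2 - 424/9b - 17/3 → 9b^2 - 862/9b + 2285/9
  leading term b^2: no divisor's leading term divides it; move 9b^2 to the remainder.
  leading term b: no divisor's leading term divides it; move -862/9b to the remainder.
  leading term 1: no divisor's leading term divides it; move 2285/9 to the remainder.
  remainder 9b^2 - 862/9b + 2285/9 ≠ 0; add h_4 = 9b^2 - 862/9b + 2285/9 to the basis.

S(f_1,f_3): lcm = a^2. S = ab + 31/18a + 17/9b - 97/6.
  leading term ab: subtract (-1/2b)·f_2 from ab + 31/18a + 17/9b - 97/6 → 31/18a - 3b^2 + 161/9b - 97/6
  leading term a: subtract (-31/36)·f_2 from 31/18a - 3b^2 + 161/9b - 97/6 → -3b^2 + 229/18b + 205/18
  leading term b^2: subtract (-1/3)·h_4 from -3b^2 + 229/18b + 205/18 → -1037/54b + 5185/54
  leading term b: no divisor's leading term divides it; move -1037/54b to the remainder.
  leading term 1: no divisor's leading term divides it; move 5185/54 to the remainder.
  remainder -1037/54b + 5185/54 ≠ 0; add h_5 = -1037/54b + 5185/54 to the basis.

The other S-polynomials (S(f_2,f_3), S(f_1,h_4), S(f_2,h_4), S(f_3,h_4), S(f_1,h_5), S(f_2,h_5), S(f_3,h_5), S(h_4,h_5)) all reduce to 0 modulo the current basis, so we have a Gröbner basis.
Inter-reduce: drop elements whose leading term is divisible by another's, tail-reduce, and make monic.
Reduced Gröbner basis: {a - 1, b - 5}.

The lex basis is triangular: the last element involves only b. Solving b - 5 = 0 gives b ∈ {5}; substituting each value into the earlier elements determines the remaining variables.
  b = 5: the earlier basis element becomes a - 1 = 0, giving a = 1 — point (1, 5).
Each listed point satisfies every original equation (direct substitution).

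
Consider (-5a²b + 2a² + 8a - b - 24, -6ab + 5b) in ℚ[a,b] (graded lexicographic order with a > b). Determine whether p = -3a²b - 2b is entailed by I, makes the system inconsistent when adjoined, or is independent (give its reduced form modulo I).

First compute the reduced Gröbner basis of I by Buchberger's algorithm.
f_1 = -5a²b + 2a² + 8a - b - 24, LT = a²b.
f_2 = -6ab + 5b, LT = ab.

S(f_1,f_2): lcm = a²b. S = -⅖a² + ⅚ab - 8/5a + ⅕b + 24/5.
  leading term a²: no divisor's leading term divides it; move -⅖a² to the remainder.
  leading term ab: subtract (-5/36)·f_2 from ⅚ab - 8/5a + ⅕b + 24/5 → -8/5a + 161/180b + 24/5
  leading term a: no divisor's leading term divides it; move -8/5a to the remainder.
  leading term b: no divisor's leading term divides it; move 161/180b to the remainder.
  leading term 1: no divisor's leading term divides it; move 24/5 to the remainder.
  remainder -⅖a² - 8/5a + 161/180b + 24/5 ≠ 0; add h_3 = -⅖a² - 8/5a + 161/180b + 24/5 to the basis.

S(f_1,h_3): lcm = a²b. S = -⅖a² - 4ab + 161/72b² - 8/5a + 61/5b + 24/5.
  leading term a²: subtract (1)·h_3 from -⅖a² - 4ab + 161/72b² - 8/5a + 61/5b + 24/5 → -4ab + 161/72b² + 407/36b
  leading term ab: subtract (⅔)·f_2 from -4ab + 161/72b² + 407/36b → 161/72b² + 287/36b
  leading term b²: no divisor's leading term divides it; move 161/72b² to the remainder.
  leading term b: no divisor's leading term divides it; move 287/36b to the remainder.
  remainder 161/72b² + 287/36b ≠ 0; add h_4 = 161/72b² + 287/36b to the basis.

The other S-polynomials (S(f_2,h_3), S(f_1,h_4), S(f_2,h_4), S(h_3,h_4)) all reduce to 0 modulo the current basis, so we have a Gröbner basis.
Inter-reduce: drop elements whose leading term is divisible by another's, tail-reduce, and make monic.
Reduced Gröbner basis: {a² + 4a - 161/72b - 12, ab - ⅚b, b² + 82/23b}.
Label its elements g_1 = a² + 4a - 161/72b - 12, g_2 = ab - ⅚b, g_3 = b² + 82/23b.

Reduce p = -3a²b - 2b modulo G:
  leading term a²b: subtract (-3b)·g_1 from -3a²b - 2b → 12ab - 161/24b² - 38b
  leading term ab: subtract (12)·g_2 from 12ab - 161/24b² - 38b → -161/24b² - 28b
  leading term b²: subtract (-161/24)·g_3 from -161/24b² - 28b → -49/12b
  leading term b: no divisor's leading term divides it; move -49/12b to the remainder.
  normal form = -49/12b.
The normal form is nonzero, so p ∉ I. Since p minus its normal form lies in I, I + (p) = I + (r) where r = -49/12b; decide whether this ideal is the whole ring.
Run Buchberger on G together with r (pairs among the g_i already reduce to 0 since G is a Gröbner basis):
g_1 = a² + 4a - 161/72b - 12, LT = a².
g_2 = ab - ⅚b, LT = ab.
g_3 = b² + 82/23b, LT = b².
r = -49/12b, LT = b.

The S-polynomials (S(g_1,g_2), S(g_1,g_3), S(g_1,r), S(g_2,g_3), S(g_2,r), S(g_3,r)) all reduce to 0 modulo the current basis, so we have a Gröbner basis.
Inter-reduce: drop elements whose leading term is divisible by another's, tail-reduce, and make monic.
Reduced Gröbner basis: {a² + 4a - 12, b}.
The reduced Gröbner basis of I + (p) is {a² + 4a - 12, b} ≠ {1}, a proper ideal, so the enlarged system stays consistent: p is independent of I, with normal form -49/12b.

-3a²b - 2b is independent of I; its normal form modulo I is -49/12b.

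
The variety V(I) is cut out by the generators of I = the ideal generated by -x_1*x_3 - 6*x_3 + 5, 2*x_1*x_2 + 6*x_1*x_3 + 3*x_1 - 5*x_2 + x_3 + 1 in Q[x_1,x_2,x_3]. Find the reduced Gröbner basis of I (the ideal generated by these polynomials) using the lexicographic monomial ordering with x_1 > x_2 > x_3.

G = {x_1*x_2 + 3/2*x_1 - 5/2*x_2 - 35/2*x_3 + 31/2, x_1*x_3 + 6*x_3 - 5, x_2*x_3 - 10/17*x_2 + 35/17*x_3**2 - 13/17*x_3 - 15/17}

f_1 = -x_1*x_3 - 6*x_3 + 5, LT = x_1*x_3.
f_2 = 2*x_1*x_2 + 6*x_1*x_3 + 3*x_1 - 5*x_2 + x_3 + 1, LT = x_1*x_2.

S(f_1,f_2): lcm = x_1*x_2*x_3. S = -3*x_1*x_3**2 - 3/2*x_1*x_3 + 17/2*x_2*x_3 - 5*x_2 - 1/2*x_3**2 - 1/2*x_3.
  leading term x_1*x_3**2: subtract (3*x_3)·f_1 from -3*x_1*x_3**2 - 3/2*x_1*x_3 + 17/2*x_2*x_3 - 5*x_2 - 1/2*x_3**2 - 1/2*x_3 → -3/2*x_1*x_3 + 17/2*x_2*x_3 - 5*x_2 + 35/2*x_3**2 - 31/2*x_3
  leading term x_1*x_3: subtract (3/2)·f_1 from -3/2*x_1*x_3 + 17/2*x_2*x_3 - 5*x_2 + 35/2*x_3**2 - 31/2*x_3 → 17/2*x_2*x_3 - 5*x_2 + 35/2*x_3**2 - 13/2*x_3 - 15/2
  leading term x_2*x_3: no divisor's leading term divides it; move 17/2*x_2*x_3 to the remainder.
  leading term x_2: no divisor's leading term divides it; move -5*x_2 to the remainder.
  leading term x_3**2: no divisor's leading term divides it; move 35/2*x_3**2 to the remainder.
  leading term x_3: no divisor's leading term divides it; move -13/2*x_3 to the remainder.
  leading term 1: no divisor's leading term divides it; move -15/2 to the remainder.
  remainder 17/2*x_2*x_3 - 5*x_2 + 35/2*x_3**2 - 13/2*x_3 - 15/2 ≠ 0; add g_3 = 17/2*x_2*x_3 - 5*x_2 + 35/2*x_3**2 - 13/2*x_3 - 15/2 to the basis.

S(f_1,g_3): lcm = x_1*x_2*x_3. S = 10/17*x_1*x_2 - 35/17*x_1*x_3**2 + 13/17*x_1*x_3 + 15/17*x_1 + 6*x_2*x_3 - 5*x_2.
  leading term x_1*x_2: subtract (5/17)·f_2 from 10/17*x_1*x_2 - 35/17*x_1*x_3**2 + 13/17*x_1*x_3 + 15/17*x_1 + 6*x_2*x_3 - 5*x_2 → -35/17*x_1*x_3**2 - x_1*x_3 + 6*x_2*x_3 - 60/17*x_2 - 5/17*x_3 - 5/17
  leading term x_1*x_3**2: subtract (35/17*x_3)·f_1 from -35/17*x_1*x_3**2 - x_1*x_3 + 6*x_2*x_3 - 60/17*x_2 - 5/17*x_3 - 5/17 → -x_1*x_3 + 6*x_2*x_3 - 60/17*x_2 + 210/17*x_3**2 - 180/17*x_3 - 5/17
  leading term x_1*x_3: subtract (1)·f_1 from -x_1*x_3 + 6*x_2*x_3 - 60/17*x_2 + 210/17*x_3**2 - 180/17*x_3 - 5/17 → 6*x_2*x_3 - 60/17*x_2 + 210/17*x_3**2 - 78/17*x_3 - 90/17
  leading term x_2*x_3: subtract (12/17)·g_3 from 6*x_2*x_3 - 60/17*x_2 + 210/17*x_3**2 - 78/17*x_3 - 90/17 → 0
  remainder 0.

S(f_2,g_3): lcm = x_1*x_2*x_3. S = 10/17*x_1*x_2 + 16/17*x_1*x_3**2 + 77/34*x_1*x_3 + 15/17*x_1 - 5/2*x_2*x_3 + 1/2*x_3**2 + 1/2*x_3.
  leading term x_1*x_2: subtract (5/17)·f_2 from 10/17*x_1*x_2 + 16/17*x_1*x_3**2 + 77/34*x_1*x_3 + 15/17*x_1 - 5/2*x_2*x_3 + 1/2*x_3**2 + 1/2*x_3 → 16/17*x_1*x_3**2 + 1/2*x_1*x_3 - 5/2*x_2*x_3 + 25/17*x_2 + 1/2*x_3**2 + 7/34*x_3 - 5/17
  leading term x_1*x_3**2: subtract (-16/17*x_3)·f_1 from 16/17*x_1*x_3**2 + 1/2*x_1*x_3 - 5/2*x_2*x_3 + 25/17*x_2 + 1/2*x_3**2 + 7/34*x_3 - 5/17 → 1/2*x_1*x_3 - 5/2*x_2*x_3 + 25/17*x_2 - 175/34*x_3**2 + 167/34*x_3 - 5/17
  leading term x_1*x_3: subtract (-1/2)·f_1 from 1/2*x_1*x_3 - 5/2*x_2*x_3 + 25/17*x_2 - 175/34*x_3**2 + 167/34*x_3 - 5/17 → -5/2*x_2*x_3 + 25/17*x_2 - 175/34*x_3**2 + 65/34*x_3 + 75/34
  leading term x_2*x_3: subtract (-5/17)·g_3 from -5/2*x_2*x_3 + 25/17*x_2 - 175/34*x_3**2 + 65/34*x_3 + 75/34 → 0
  remainder 0.

Every S-polynomial of the final basis reduces to 0, so we have a Gröbner basis.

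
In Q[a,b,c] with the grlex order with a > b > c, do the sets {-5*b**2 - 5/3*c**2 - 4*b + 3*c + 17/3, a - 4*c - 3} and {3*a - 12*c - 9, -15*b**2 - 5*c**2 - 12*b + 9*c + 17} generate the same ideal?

For a fixed monomial order, each ideal has a unique reduced Gröbner basis; comparing bases decides equality.
Buchberger on the first generating set:
f_1 = -5*b**2 - 5/3*c**2 - 4*b + 3*c + 17/3, LT = b**2.
f_2 = a - 4*c - 3, LT = a.

The S-polynomials (S(f_1,f_2)) all reduce to 0 modulo the current basis, so we have a Gröbner basis.
Inter-reduce: drop elements whose leading term is divisible by another's, tail-reduce, and make monic.
Reduced Gröbner basis: {b**2 + 1/3*c**2 + 4/5*b - 3/5*c - 17/15, a - 4*c - 3}.

Buchberger on the second generating set:
h_1 = 3*a - 12*c - 9, LT = a.
h_2 = -15*b**2 - 5*c**2 - 12*b + 9*c + 17, LT = b**2.

The S-polynomials (S(h_1,h_2)) all reduce to 0 modulo the current basis, so we have a Gröbner basis.
Inter-reduce: drop elements whose leading term is divisible by another's, tail-reduce, and make monic.
Reduced Gröbner basis: {b**2 + 1/3*c**2 + 4/5*b - 3/5*c - 17/15, a - 4*c - 3}.

The two bases agree; hence the ideals are identical.

Yes, the ideals are equal.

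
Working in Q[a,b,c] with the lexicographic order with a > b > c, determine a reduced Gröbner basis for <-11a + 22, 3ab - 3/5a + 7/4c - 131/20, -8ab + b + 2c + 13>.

G = {a - 2, b - 1, c - 1}

f_1 = -11a + 22, LT = a.
f_2 = 3ab - 3/5a + 7/4c - 131/20, LT = ab.
f_3 = -8ab + b + 2c + 13, LT = ab.

S(f_1,f_2): lcm = ab. S = 1/5a - 2b - 7/12c + 131/60.
  reduce S modulo (f_1, f_2, f_3):
  remainder -2b - 7/12c + 31/12 ≠ 0; add g_4 = -2b - 7/12c + 31/12 to the basis.

S(f_1,f_3): lcm = ab. S = -15/8b + 1/4c + 13/8.
  reduce S modulo (f_1, f_2, f_3, g_4):
  remainder 51/64c - 51/64 ≠ 0; add g_5 = 51/64c - 51/64 to the basis.

The other S-polynomials (S(f_2,f_3), S(f_1,g_4), S(f_2,g_4), S(f_3,g_4), S(f_1,g_5), S(f_2,g_5), S(f_3,g_5), S(g_4,g_5)) all reduce to 0 modulo the current basis, so we have a Gröbner basis.
Inter-reduce: drop elements whose leading term is divisible by another's, tail-reduce, and make monic.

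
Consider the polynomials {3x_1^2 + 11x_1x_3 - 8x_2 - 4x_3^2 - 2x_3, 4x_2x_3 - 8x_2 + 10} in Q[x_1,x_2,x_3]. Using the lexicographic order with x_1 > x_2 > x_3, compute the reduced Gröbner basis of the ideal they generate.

G = {x_1^2 + 11/3x_1x_3 - 8/3x_2 - 4/3x_3^2 - 2/3x_3, x_2x_3 - 2x_2 + 5/2}

f_1 = 3x_1^2 + 11x_1x_3 - 8x_2 - 4x_3^2 - 2x_3, LT = x_1^2.
f_2 = 4x_2x_3 - 8x_2 + 10, LT = x_2x_3.

The S-polynomials (S(f_1,f_2)) all reduce to 0 modulo the current basis, so we have a Gröbner basis.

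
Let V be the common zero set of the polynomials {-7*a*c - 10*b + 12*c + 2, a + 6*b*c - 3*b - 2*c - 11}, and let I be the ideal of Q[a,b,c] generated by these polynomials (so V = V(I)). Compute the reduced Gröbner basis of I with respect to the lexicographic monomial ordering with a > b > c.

G = {a + 6*b*c - 3*b - 2*c - 11, b*c**2 - 1/2*b*c - 5/21*b - 1/3*c**2 - 65/42*c + 1/21}

f_1 = -7*a*c - 10*b + 12*c + 2, LT = a*c.
f_2 = a + 6*b*c - 3*b - 2*c - 11, LT = a.

S(f_1,f_2): lcm = a*c. S = -6*b*c**2 + 3*b*c + 10/7*b + 2*c**2 + 65/7*c - 2/7.
  leading term b*c**2: no divisor's leading term divides it; move -6*b*c**2 to the remainder.
  leading term b*c: no divisor's leading term divides it; move 3*b*c to the remainder.
  leading term b: no divisor's leading term divides it; move 10/7*b to the remainder.
  leading term c**2: no divisor's leading term divides it; move 2*c**2 to the remainder.
  leading term c: no divisor's leading term divides it; move 65/7*c to the remainder.
  leading term 1: no divisor's leading term divides it; move -2/7 to the remainder.
  remainder -6*b*c**2 + 3*b*c + 10/7*b + 2*c**2 + 65/7*c - 2/7 ≠ 0; add g_3 = -6*b*c**2 + 3*b*c + 10/7*b + 2*c**2 + 65/7*c - 2/7 to the basis.

S(f_1,g_3): lcm = a*b*c**2. S = 1/2*a*b*c + 5/21*a*b + 1/3*a*c**2 + 65/42*a*c - 1/21*a + 10/7*b**2*c - 12/7*b*c**2 - 2/7*b*c.
  leading term a*b*c: subtract (-1/14*b)·f_1 from 1/2*a*b*c + 5/21*a*b + 1/3*a*c**2 + 65/42*a*c - 1/21*a + 10/7*b**2*c - 12/7*b*c**2 - 2/7*b*c → 5/21*a*b + 1/3*a*c**2 + 65/42*a*c - 1/21*a + 10/7*b**2*c - 5/7*b**2 - 12/7*b*c**2 + 4/7*b*c + 1/7*b
  leading term a*b: subtract (5/21*b)·f_2 from 5/21*a*b + 1/3*a*c**2 + 65/42*a*c - 1/21*a + 10/7*b**2*c - 5/7*b**2 - 12/7*b*c**2 + 4/7*b*c + 1/7*b → 1/3*a*c**2 + 65/42*a*c - 1/21*a - 12/7*b*c**2 + 22/21*b*c + 58/21*b
  leading term a*c**2: subtract (-1/21*c)·f_1 from 1/3*a*c**2 + 65/42*a*c - 1/21*a - 12/7*b*c**2 + 22/21*b*c + 58/21*b → 65/42*a*c - 1/21*a - 12/7*b*c**2 + 4/7*b*c + 58/21*b + 4/7*c**2 + 2/21*c
  leading term a*c: subtract (-65/294)·f_1 from 65/42*a*c - 1/21*a - 12/7*b*c**2 + 4/7*b*c + 58/21*b + 4/7*c**2 + 2/21*c → -1/21*a - 12/7*b*c**2 + 4/7*b*c + 27/49*b + 4/7*c**2 + 404/147*c + 65/147
  leading term a: subtract (-1/21)·f_2 from -1/21*a - 12/7*b*c**2 + 4/7*b*c + 27/49*b + 4/7*c**2 + 404/147*c + 65/147 → -12/7*b*c**2 + 6/7*b*c + 20/49*b + 4/7*c**2 + 130/49*c - 4/49
  leading term b*c**2: subtract (2/7)·g_3 from -12/7*b*c**2 + 6/7*b*c + 20/49*b + 4/7*c**2 + 130/49*c - 4/49 → 0
  remainder 0.

S(f_2,g_3): leading monomials are coprime, so the S-polynomial reduces to 0 (Buchberger's first criterion).
Every S-polynomial of the final basis reduces to 0, so we have a Gröbner basis.
Inter-reduce: drop elements whose leading term is divisible by another's, tail-reduce, and make monic.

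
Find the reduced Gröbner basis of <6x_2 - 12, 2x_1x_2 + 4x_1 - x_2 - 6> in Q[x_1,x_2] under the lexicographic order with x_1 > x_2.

G = {x_1 - 1, x_2 - 2}

f_1 = 6x_2 - 12, LT = x_2.
f_2 = 2x_1x_2 + 4x_1 - x_2 - 6, LT = x_1x_2.

S(f_1,f_2): lcm = x_1x_2. S = -4x_1 + 1/2x_2 + 3.
  leading term x_1: no divisor's leading term divides it; move -4x_1 to the remainder.
  leading term x_2: subtract (1/12)·f_1 from 1/2x_2 + 3 → 4
  leading term 1: no divisor's leading term divides it; move 4 to the remainder.
  remainder -4x_1 + 4 ≠ 0; add g_3 = -4x_1 + 4 to the basis.

The other S-polynomials (S(f_1,g_3), S(f_2,g_3)) all reduce to 0 modulo the current basis, so we have a Gröbner basis.
Inter-reduce: drop elements whose leading term is divisible by another's, tail-reduce, and make monic.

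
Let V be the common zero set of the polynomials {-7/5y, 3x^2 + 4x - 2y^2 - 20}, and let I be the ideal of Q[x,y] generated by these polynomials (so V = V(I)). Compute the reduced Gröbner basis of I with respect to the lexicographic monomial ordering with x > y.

f_1 = -7/5y, LT = y.
f_2 = 3x^2 + 4x - 2y^2 - 20, LT = x^2.

S(f_1,f_2): leading monomials are coprime, so the S-polynomial reduces to 0 (Buchberger's first criterion).
Every S-polynomial of the final basis reduces to 0, so we have a Gröbner basis.

G = {x^2 + 4/3x - 20/3, y}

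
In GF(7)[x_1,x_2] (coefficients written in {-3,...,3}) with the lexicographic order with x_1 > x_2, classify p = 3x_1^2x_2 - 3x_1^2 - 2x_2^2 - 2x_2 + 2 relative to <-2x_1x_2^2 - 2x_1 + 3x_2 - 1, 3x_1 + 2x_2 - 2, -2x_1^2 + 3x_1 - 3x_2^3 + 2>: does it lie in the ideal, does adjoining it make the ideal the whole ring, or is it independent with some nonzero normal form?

First compute the reduced Gröbner basis of I by Buchberger's algorithm.
f_1 = -2x_1x_2^2 - 2x_1 + 3x_2 - 1, LT = x_1x_2^2.
f_2 = 3x_1 + 2x_2 - 2, LT = x_1.
f_3 = -2x_1^2 + 3x_1 - 3x_2^3 + 2, LT = x_1^2.

S(f_1,f_2): lcm = x_1x_2^2. S = x_1 - 3x_2^3 + 3x_2^2 + 2x_2 - 3.
  reduce S modulo (f_1, f_2, f_3):
  remainder -3x_2^3 + 3x_2^2 - x_2 ≠ 0; add h_4 = -3x_2^3 + 3x_2^2 - x_2 to the basis.

The other S-polynomials (S(f_1,f_3), S(f_2,f_3), S(f_1,h_4), S(f_2,h_4), S(f_3,h_4)) all reduce to 0 modulo the current basis, so we have a Gröbner basis.
Inter-reduce: drop elements whose leading term is divisible by another's, tail-reduce, and make monic.
Reduced Gröbner basis: {x_1 + 3x_2 - 3, x_2^3 - x_2^2 - 2x_2}.
Label its elements g_1 = x_1 + 3x_2 - 3, g_2 = x_2^3 - x_2^2 - 2x_2.

Reduce p = 3x_1^2x_2 - 3x_1^2 - 2x_2^2 - 2x_2 + 2 modulo G:
  leading term x_1^2x_2: subtract (3x_1x_2)·g_1 from 3x_1^2x_2 - 3x_1^2 - 2x_2^2 - 2x_2 + 2 → -3x_1^2 - 2x_1x_2^2 + 2x_1x_2 - 2x_2^2 - 2x_2 + 2
  leading term x_1^2: subtract (-3x_1)·g_1 from -3x_1^2 - 2x_1x_2^2 + 2x_1x_2 - 2x_2^2 - 2x_2 + 2 → -2x_1x_2^2 - 3x_1x_2 - 2x_1 - 2x_2^2 - 2x_2 + 2
  leading term x_1x_2^2: subtract (-2x_2^2)·g_1 from -2x_1x_2^2 - 3x_1x_2 - 2x_1 - 2x_2^2 - 2x_2 + 2 → -3x_1x_2 - 2x_1 - x_2^3 - x_2^2 - 2x_2 + 2
  leading term x_1x_2: subtract (-3x_2)·g_1 from -3x_1x_2 - 2x_1 - x_2^3 - x_2^2 - 2x_2 + 2 → -2x_1 - x_2^3 + x_2^2 + 3x_2 + 2
  leading term x_1: subtract (-2)·g_1 from -2x_1 - x_2^3 + x_2^2 + 3x_2 + 2 → -x_2^3 + x_2^2 + 2x_2 + 3
  leading term x_2^3: subtract (-1)·g_2 from -x_2^3 + x_2^2 + 2x_2 + 3 → 3
  leading term 1: no divisor's leading term divides it; move 3 to the remainder.
  normal form = 3.
The normal form is nonzero, so p ∉ I. Since p minus its normal form lies in I, I + (p) = I + (r) where r = 3; decide whether this ideal is the whole ring.
Here r = 3 is a nonzero constant, hence a unit: 1 ∈ I + (p), the Gröbner basis of I + (p) is {1}, and the enlarged system has no common solution — adjoining p is inconsistent.

The remainder on division by a Gröbner basis is unique — it is the normal form.

Adjoining 3x_1^2x_2 - 3x_1^2 - 2x_2^2 - 2x_2 + 2 makes the ideal the whole ring: the system is inconsistent.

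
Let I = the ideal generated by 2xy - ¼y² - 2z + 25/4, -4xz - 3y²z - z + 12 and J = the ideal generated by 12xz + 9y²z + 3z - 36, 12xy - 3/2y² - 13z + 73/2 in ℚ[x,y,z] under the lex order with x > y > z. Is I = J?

Equality of ideals is decidable: compute both reduced Gröbner bases (unique for the ordering) and check whether they agree.
Buchberger on the first generating set:
f_1 = 2xy - ¼y² - 2z + 25/4, LT = xy.
f_2 = -4xz - 3y²z - z + 12, LT = xz.

S(f_1,f_2): lcm = xyz. S = -¾y³z - ⅛y²z - ¼yz + 3y - z² + 25/8z.
  leading term y³z: no divisor's leading term divides it; move -¾y³z to the remainder.
  leading term y²z: no divisor's leading term divides it; move -⅛y²z to the remainder.
  leading term yz: no divisor's leading term divides it; move -¼yz to the remainder.
  leading term y: no divisor's leading term divides it; move 3y to the remainder.
  leading term z²: no divisor's leading term divides it; move -z² to the remainder.
  leading term z: no divisor's leading term divides it; move 25/8z to the remainder.
  remainder -¾y³z - ⅛y²z - ¼yz + 3y - z² + 25/8z ≠ 0; add g_3 = -¾y³z - ⅛y²z - ¼yz + 3y - z² + 25/8z to the basis.

S(f_1,g_3): lcm = xy³z. S = -⅙xy²z - ⅓xyz + 4xy - 4/3xz² + 25/6xz - ⅛y⁴z - y²z² + 25/8y²z.
  leading term xy²z: subtract (-1/12yz)·f_1 from -⅙xy²z - ⅓xyz + 4xy - 4/3xz² + 25/6xz - ⅛y⁴z - y²z² + 25/8y²z → -⅓xyz + 4xy - 4/3xz² + 25/6xz - ⅛y⁴z - 1/48y³z - y²z² + 25/8y²z - ⅙yz² + 25/48yz
  leading term xyz: subtract (-⅙z)·f_1 from -⅓xyz + 4xy - 4/3xz² + 25/6xz - ⅛y⁴z - 1/48y³z - y²z² + 25/8y²z - ⅙yz² + 25/48yz → 4xy - 4/3xz² + 25/6xz - ⅛y⁴z - 1/48y³z - y²z² + 37/12y²z - ⅙yz² + 25/48yz - ⅓z² + 25/24z
  leading term xy: subtract (2)·f_1 from 4xy - 4/3xz² + 25/6xz - ⅛y⁴z - 1/48y³z - y²z² + 37/12y²z - ⅙yz² + 25/48yz - ⅓z² + 25/24z → -4/3xz² + 25/6xz - ⅛y⁴z - 1/48y³z - y²z² + 37/12y²z + ½y² - ⅙yz² + 25/48yz - ⅓z² + 121/24z - 25/2
  leading term xz²: subtract (⅓z)·f_2 from -4/3xz² + 25/6xz - ⅛y⁴z - 1/48y³z - y²z² + 37/12y²z + ½y² - ⅙yz² + 25/48yz - ⅓z² + 121/24z - 25/2 → 25/6xz - ⅛y⁴z - 1/48y³z + 37/12y²z + ½y² - ⅙yz² + 25/48yz + 25/24z - 25/2
  leading term xz: subtract (-25/24)·f_2 from 25/6xz - ⅛y⁴z - 1/48y³z + 37/12y²z + ½y² - ⅙yz² + 25/48yz + 25/24z - 25/2 → -⅛y⁴z - 1/48y³z - 1/24y²z + ½y² - ⅙yz² + 25/48yz
  leading term y⁴z: subtract (⅙y)·g_3 from -⅛y⁴z - 1/48y³z - 1/24y²z + ½y² - ⅙yz² + 25/48yz → 0
  remainder 0.

S(f_2,g_3): lcm = xy³z. S = -⅙xy²z - ⅓xyz + 4xy - 4/3xz² + 25/6xz + ¾y⁵z + ¼y³z - 3y³.
  leading term xy²z: subtract (-1/12yz)·f_1 from -⅙xy²z - ⅓xyz + 4xy - 4/3xz² + 25/6xz + ¾y⁵z + ¼y³z - 3y³ → -⅓xyz + 4xy - 4/3xz² + 25/6xz + ¾y⁵z + 11/48y³z - 3y³ - ⅙yz² + 25/48yz
  leading term xyz: subtract (-⅙z)·f_1 from -⅓xyz + 4xy - 4/3xz² + 25/6xz + ¾y⁵z + 11/48y³z - 3y³ - ⅙yz² + 25/48yz → 4xy - 4/3xz² + 25/6xz + ¾y⁵z + 11/48y³z - 3y³ - 1/24y²z - ⅙yz² + 25/48yz - ⅓z² + 25/24z
  leading term xy: subtract (2)·f_1 from 4xy - 4/3xz² + 25/6xz + ¾y⁵z + 11/48y³z - 3y³ - 1/24y²z - ⅙yz² + 25/48yz - ⅓z² + 25/24z → -4/3xz² + 25/6xz + ¾y⁵z + 11/48y³z - 3y³ - 1/24y²z + ½y² - ⅙yz² + 25/48yz - ⅓z² + 121/24z - 25/2
  leading term xz²: subtract (⅓z)·f_2 from -4/3xz² + 25/6xz + ¾y⁵z + 11/48y³z - 3y³ - 1/24y²z + ½y² - ⅙yz² + 25/48yz - ⅓z² + 121/24z - 25/2 → 25/6xz + ¾y⁵z + 11/48y³z - 3y³ + y²z² - 1/24y²z + ½y² - ⅙yz² + 25/48yz + 25/24z - 25/2
  leading term xz: subtract (-25/24)·f_2 from 25/6xz + ¾y⁵z + 11/48y³z - 3y³ + y²z² - 1/24y²z + ½y² - ⅙yz² + 25/48yz + 25/24z - 25/2 → ¾y⁵z + 11/48y³z - 3y³ + y²z² - 19/6y²z + ½y² - ⅙yz² + 25/48yz
  leading term y⁵z: subtract (-y²)·g_3 from ¾y⁵z + 11/48y³z - 3y³ + y²z² - 19/6y²z + ½y² - ⅙yz² + 25/48yz → -⅛y⁴z - 1/48y³z - 1/24y²z + ½y² - ⅙yz² + 25/48yz
  leading term y⁴z: subtract (⅙y)·g_3 from -⅛y⁴z - 1/48y³z - 1/24y²z + ½y² - ⅙yz² + 25/48yz → 0
  remainder 0.

Every S-polynomial of the final basis reduces to 0, so we have a Gröbner basis.
Inter-reduce: drop elements whose leading term is divisible by another's, tail-reduce, and make monic.
Reduced Gröbner basis: {xy - ⅛y² - z + 25/8, xz + ¾y²z + ¼z - 3, y³z + ⅙y²z + ⅓yz - 4y + 4/3z² - 25/6z}.

Buchberger on the second generating set:
h_1 = 12xz + 9y²z + 3z - 36, LT = xz.
h_2 = 12xy - 3/2y² - 13z + 73/2, LT = xy.

S(h_1,h_2): lcm = xyz. S = ¾y³z + ⅛y²z + ¼yz - 3y + 13/12z² - 73/24z.
  leading term y³z: no divisor's leading term divides it; move ¾y³z to the remainder.
  leading term y²z: no divisor's leading term divides it; move ⅛y²z to the remainder.
  leading term yz: no divisor's leading term divides it; move ¼yz to the remainder.
  leading term y: no divisor's leading term divides it; move -3y to the remainder.
  leading term z²: no divisor's leading term divides it; move 13/12z² to the remainder.
  leading term z: no divisor's leading term divides it; move -73/24z to the remainder.
  remainder ¾y³z + ⅛y²z + ¼yz - 3y + 13/12z² - 73/24z ≠ 0; add k_3 = ¾y³z + ⅛y²z + ¼yz - 3y + 13/12z² - 73/24z to the basis.

S(h_1,k_3): lcm = xy³z. S = -⅙xy²z - ⅓xyz + 4xy - 13/9xz² + 73/18xz + ¾y⁵z + ¼y³z - 3y³.
  leading term xy²z: subtract (-1/72y²)·h_1 from -⅙xy²z - ⅓xyz + 4xy - 13/9xz² + 73/18xz + ¾y⁵z + ¼y³z - 3y³ → -⅓xyz + 4xy - 13/9xz² + 73/18xz + ¾y⁵z + ⅛y⁴z + ¼y³z - 3y³ + 1/24y²z - ½y²
  leading term xyz: subtract (-1/36y)·h_1 from -⅓xyz + 4xy - 13/9xz² + 73/18xz + ¾y⁵z + ⅛y⁴z + ¼y³z - 3y³ + 1/24y²z - ½y² → 4xy - 13/9xz² + 73/18xz + ¾y⁵z + ⅛y⁴z + ½y³z - 3y³ + 1/24y²z - ½y² + 1/12yz - y
  leading term xy: subtract (⅓)·h_2 from 4xy - 13/9xz² + 73/18xz + ¾y⁵z + ⅛y⁴z + ½y³z - 3y³ + 1/24y²z - ½y² + 1/12yz - y → -13/9xz² + 73/18xz + ¾y⁵z + ⅛y⁴z + ½y³z - 3y³ + 1/24y²z + 1/12yz - y + 13/3z - 73/6
  leading term xz²: subtract (-13/108z)·h_1 from -13/9xz² + 73/18xz + ¾y⁵z + ⅛y⁴z + ½y³z - 3y³ + 1/24y²z + 1/12yz - y + 13/3z - 73/6 → 73/18xz + ¾y⁵z + ⅛y⁴z + ½y³z - 3y³ + 13/12y²z² + 1/24y²z + 1/12yz - y + 13/36z² - 73/6
  leading term xz: subtract (73/216)·h_1 from 73/18xz + ¾y⁵z + ⅛y⁴z + ½y³z - 3y³ + 13/12y²z² + 1/24y²z + 1/12yz - y + 13/36z² - 73/6 → ¾y⁵z + ⅛y⁴z + ½y³z - 3y³ + 13/12y²z² - 3y²z + 1/12yz - y + 13/36z² - 73/72z
  leading term y⁵z: subtract (y²)·k_3 from ¾y⁵z + ⅛y⁴z + ½y³z - 3y³ + 13/12y²z² - 3y²z + 1/12yz - y + 13/36z² - 73/72z → ¼y³z + 1/24y²z + 1/12yz - y + 13/36z² - 73/72z
  leading term y³z: subtract (⅓)·k_3 from ¼y³z + 1/24y²z + 1/12yz - y + 13/36z² - 73/72z → 0
  remainder 0.

S(h_2,k_3): lcm = xy³z. S = -⅙xy²z - ⅓xyz + 4xy - 13/9xz² + 73/18xz - ⅛y⁴z - 13/12y²z² + 73/24y²z.
  leading term xy²z: subtract (-1/72y²)·h_1 from -⅙xy²z - ⅓xyz + 4xy - 13/9xz² + 73/18xz - ⅛y⁴z - 13/12y²z² + 73/24y²z → -⅓xyz + 4xy - 13/9xz² + 73/18xz - 13/12y²z² + 37/12y²z - ½y²
  leading term xyz: subtract (-1/36y)·h_1 from -⅓xyz + 4xy - 13/9xz² + 73/18xz - 13/12y²z² + 37/12y²z - ½y² → 4xy - 13/9xz² + 73/18xz + ¼y³z - 13/12y²z² + 37/12y²z - ½y² + 1/12yz - y
  leading term xy: subtract (⅓)·h_2 from 4xy - 13/9xz² + 73/18xz + ¼y³z - 13/12y²z² + 37/12y²z - ½y² + 1/12yz - y → -13/9xz² + 73/18xz + ¼y³z - 13/12y²z² + 37/12y²z + 1/12yz - y + 13/3z - 73/6
  leading term xz²: subtract (-13/108z)·h_1 from -13/9xz² + 73/18xz + ¼y³z - 13/12y²z² + 37/12y²z + 1/12yz - y + 13/3z - 73/6 → 73/18xz + ¼y³z + 37/12y²z + 1/12yz - y + 13/36z² - 73/6
  leading term xz: subtract (73/216)·h_1 from 73/18xz + ¼y³z + 37/12y²z + 1/12yz - y + 13/36z² - 73/6 → ¼y³z + 1/24y²z + 1/12yz - y + 13/36z² - 73/72z
  leading term y³z: subtract (⅓)·k_3 from ¼y³z + 1/24y²z + 1/12yz - y + 13/36z² - 73/72z → 0
  remainder 0.

Every S-polynomial of the final basis reduces to 0, so we have a Gröbner basis.
Inter-reduce: drop elements whose leading term is divisible by another's, tail-reduce, and make monic.
Reduced Gröbner basis: {xy - ⅛y² - 13/12z + 73/24, xz + ¾y²z + ¼z - 3, y³z + ⅙y²z + ⅓yz - 4y + 13/9z² - 73/18z}.

The bases are distinct; the ideals are different.

No, the ideals differ.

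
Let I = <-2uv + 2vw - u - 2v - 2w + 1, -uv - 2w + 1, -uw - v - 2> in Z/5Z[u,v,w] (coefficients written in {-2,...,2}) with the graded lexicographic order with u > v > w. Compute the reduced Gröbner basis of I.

G = {w^3 + w^2 + u - v - w + 2, u^2 - w^2 + u + 2v - w + 1, uv + 2w - 1, uw + v + 2, v^2 - 2w^2 + 2v + w, vw + 2u - v + w + 2}

f_1 = -2uv + 2vw - u - 2v - 2w + 1, LT = uv.
f_2 = -uv - 2w + 1, LT = uv.
f_3 = -uw - v - 2, LT = uw.

S(f_1,f_2): lcm = uv. S = -vw - 2u + v - w - 2.
  leading term vw: no divisor's leading term divides it; move -vw to the remainder.
  leading term u: no divisor's leading term divides it; move -2u to the remainder.
  leading term v: no divisor's leading term divides it; move v to the remainder.
  leading term w: no divisor's leading term divides it; move -w to the remainder.
  leading term 1: no divisor's leading term divides it; move -2 to the remainder.
  remainder -vw - 2u + v - w - 2 ≠ 0; add g_4 = -vw - 2u + v - w - 2 to the basis.

S(f_1,f_3): lcm = uvw. S = -vw^2 - 2uw - v^2 + vw + w^2 - 2v + 2w.
  leading term vw^2: subtract (w)·g_4 from -vw^2 - 2uw - v^2 + vw + w^2 - 2v + 2w → -v^2 + 2w^2 - 2v - w
  leading term v^2: no divisor's leading term divides it; move -v^2 to the remainder.
  leading term w^2: no divisor's leading term divides it; move 2w^2 to the remainder.
  leading term v: no divisor's leading term divides it; move -2v to the remainder.
  leading term w: no divisor's leading term divides it; move -w to the remainder.
  remainder -v^2 + 2w^2 - 2v - w ≠ 0; add g_5 = -v^2 + 2w^2 - 2v - w to the basis.

S(f_1,g_4): lcm = uvw. S = -vw^2 - 2u^2 + uv + 2uw + vw + w^2 - 2u + 2w.
  leading term vw^2: subtract (w)·g_4 from -vw^2 - 2u^2 + uv + 2uw + vw + w^2 - 2u + 2w → -2u^2 + uv - uw + 2w^2 - 2u - w
  leading term u^2: no divisor's leading term divides it; move -2u^2 to the remainder.
  leading term uv: subtract (2)·f_1 from uv - uw + 2w^2 - 2u - w → -uw + vw + 2w^2 - v - 2w - 2
  leading term uw: subtract (1)·f_3 from -uw + vw + 2w^2 - v - 2w - 2 → vw + 2w^2 - 2w
  leading term vw: subtract (-1)·g_4 from vw + 2w^2 - 2w → 2w^2 - 2u + v + 2w - 2
  leading term w^2: no divisor's leading term divides it; move 2w^2 to the remainder.
  leading term u: no divisor's leading term divides it; move -2u to the remainder.
  leading term v: no divisor's leading term divides it; move v to the remainder.
  leading term w: no divisor's leading term divides it; move 2w to the remainder.
  leading term 1: no divisor's leading term divides it; move -2 to the remainder.
  remainder -2u^2 + 2w^2 - 2u + v + 2w - 2 ≠ 0; add g_6 = -2u^2 + 2w^2 - 2u + v + 2w - 2 to the basis.

S(g_4,g_5): lcm = v^2w. S = 2w^3 + 2uv - v^2 - vw - w^2 + 2v.
  leading term w^3: no divisor's leading term divides it; move 2w^3 to the remainder.
  leading term uv: subtract (-1)·f_1 from 2uv - v^2 - vw - w^2 + 2v → -v^2 + vw - w^2 - u - 2w + 1
  leading term v^2: subtract (1)·g_5 from -v^2 + vw - w^2 - u - 2w + 1 → vw + 2w^2 - u + 2v - w + 1
  leading term vw: subtract (-1)·g_4 from vw + 2w^2 - u + 2v - w + 1 → 2w^2 + 2u - 2v - 2w - 1
  leading term w^2: no divisor's leading term divides it; move 2w^2 to the remainder.
  leading term u: no divisor's leading term divides it; move 2u to the remainder.
  leading term v: no divisor's leading term divides it; move -2v to the remainder.
  leading term w: no divisor's leading term divides it; move -2w to the remainder.
  leading term 1: no divisor's leading term divides it; move -1 to the remainder.
  remainder 2w^3 + 2w^2 + 2u - 2v - 2w - 1 ≠ 0; add g_7 = 2w^3 + 2w^2 + 2u - 2v - 2w - 1 to the basis.

The other S-polynomials (S(f_2,f_3), S(f_2,g_4), S(f_3,g_4), S(f_1,g_5), S(f_2,g_5), S(f_3,g_5), S(f_1,g_6), S(f_2,g_6), S(f_3,g_6), S(g_4,g_6), S(g_5,g_6), S(f_1,g_7), S(f_2,g_7), S(f_3,g_7), S(g_4,g_7), S(g_5,g_7), S(g_6,g_7)) all reduce to 0 modulo the current basis, so we have a Gröbner basis.
Inter-reduce: drop elements whose leading term is divisible by another's, tail-reduce, and make monic.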